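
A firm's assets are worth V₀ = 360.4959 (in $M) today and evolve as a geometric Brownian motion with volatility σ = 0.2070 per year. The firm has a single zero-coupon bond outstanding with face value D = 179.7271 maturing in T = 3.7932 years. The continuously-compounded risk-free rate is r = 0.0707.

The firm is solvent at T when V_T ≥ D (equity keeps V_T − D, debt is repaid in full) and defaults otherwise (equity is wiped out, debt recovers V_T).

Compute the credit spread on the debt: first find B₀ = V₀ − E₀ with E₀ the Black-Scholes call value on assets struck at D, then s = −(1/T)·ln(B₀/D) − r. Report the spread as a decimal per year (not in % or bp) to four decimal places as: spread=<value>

d₁ = [ln(V₀/D) + (r + σ²/2)T] / (σ√T)
   = [ln(360.4959/179.7271) + (0.0707 + 0.5·0.2070²)·3.7932] / (0.2070·√3.7932)
   = [0.696041 + 0.349447] / 0.403156 = 2.593258
d₂ = d₁ − σ√T = 2.593258 − 0.403156 = 2.190102
N(d₁) = 0.995246,  N(d₂) = 0.985742,  e^(−rT) = 0.764771
E₀ = V₀·N(d₁) − D·e^(−rT)·N(d₂)
   = 360.4959·0.995246 − 179.7271·0.764771·0.985742 = 223.292059
B₀ = V₀ − E₀ = 360.4959 − 223.292059 = 137.203841
spread = −(1/T)·ln(B₀/D) − r = −(1/3.7932)·ln(137.203841/179.7271) − 0.0707 = 0.00047259

spread=0.0005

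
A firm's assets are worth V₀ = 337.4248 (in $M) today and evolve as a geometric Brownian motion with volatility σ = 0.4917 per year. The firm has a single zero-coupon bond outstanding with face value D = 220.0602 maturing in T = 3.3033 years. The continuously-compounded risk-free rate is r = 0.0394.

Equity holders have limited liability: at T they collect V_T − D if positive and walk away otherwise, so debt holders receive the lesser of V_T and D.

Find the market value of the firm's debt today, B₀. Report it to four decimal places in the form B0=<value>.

d₁ = [ln(V₀/D) + (r + σ²/2)T] / (σ√T)
   = [ln(337.4248/220.0602) + (0.0394 + 0.5·0.4917²)·3.3033] / (0.4917·√3.3033)
   = [0.427442 + 0.529468] / 0.893664 = 1.070771
d₂ = d₁ − σ√T = 1.070771 − 0.893664 = 0.177107
N(d₁) = 0.857864,  N(d₂) = 0.570288,  e^(−rT) = 0.877964
E₀ = V₀·N(d₁) − D·e^(−rT)·N(d₂)
   = 337.4248·0.857864 − 220.0602·0.877964·0.570288 = 179.282127
B₀ = V₀ − E₀ = 337.4248 − 179.282127 = 158.142673

B0=158.1427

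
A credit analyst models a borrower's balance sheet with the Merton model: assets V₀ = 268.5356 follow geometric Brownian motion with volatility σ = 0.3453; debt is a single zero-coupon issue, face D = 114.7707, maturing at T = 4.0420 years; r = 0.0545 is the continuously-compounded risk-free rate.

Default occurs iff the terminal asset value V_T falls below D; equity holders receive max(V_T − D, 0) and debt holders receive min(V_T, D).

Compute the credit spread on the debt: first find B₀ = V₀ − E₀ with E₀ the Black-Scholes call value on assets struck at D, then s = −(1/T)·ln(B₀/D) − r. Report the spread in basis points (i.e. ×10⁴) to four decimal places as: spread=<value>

spread=75.8947

d₁ = [ln(V₀/D) + (r + σ²/2)T] / (σ√T)
   = [ln(268.5356/114.7707) + (0.0545 + 0.5·0.3453²)·4.0420] / (0.3453·√4.0420)
   = [0.850047 + 0.461257] / 0.694216 = 1.888899
d₂ = d₁ − σ√T = 1.888899 − 0.694216 = 1.194683
N(d₁) = 0.970547,  N(d₂) = 0.883895,  e^(−rT) = 0.802287
E₀ = V₀·N(d₁) − D·e^(−rT)·N(d₂)
   = 268.5356·0.970547 − 114.7707·0.802287·0.883895 = 179.238358
B₀ = V₀ − E₀ = 268.5356 − 179.238358 = 89.297242
spread = −(1/T)·ln(B₀/D) − r = −(1/4.0420)·ln(89.297242/114.7707) − 0.0545 = 0.00758947
in basis points: 0.00758947 × 10⁴ = 75.8947 bp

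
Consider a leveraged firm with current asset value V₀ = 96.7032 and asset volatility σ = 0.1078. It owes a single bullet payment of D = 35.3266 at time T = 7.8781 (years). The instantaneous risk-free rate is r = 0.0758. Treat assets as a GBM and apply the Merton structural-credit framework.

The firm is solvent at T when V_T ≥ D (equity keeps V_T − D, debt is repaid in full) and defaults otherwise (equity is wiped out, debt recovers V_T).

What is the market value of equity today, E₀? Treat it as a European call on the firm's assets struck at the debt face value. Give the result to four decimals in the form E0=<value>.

d₁ = [ln(V₀/D) + (r + σ²/2)T] / (σ√T)
   = [ln(96.7032/35.3266) + (0.0758 + 0.5·0.1078²)·7.8781] / (0.1078·√7.8781)
   = [1.007010 + 0.642935] / 0.302573 = 5.453057
d₂ = d₁ − σ√T = 5.453057 − 0.302573 = 5.150485
N(d₁) = 1.000000,  N(d₂) = 1.000000,  e^(−rT) = 0.550372
E₀ = V₀·N(d₁) − D·e^(−rT)·N(d₂)
   = 96.7032·1.000000 − 35.3266·0.550372·1.000000 = 77.260411

E0=77.2604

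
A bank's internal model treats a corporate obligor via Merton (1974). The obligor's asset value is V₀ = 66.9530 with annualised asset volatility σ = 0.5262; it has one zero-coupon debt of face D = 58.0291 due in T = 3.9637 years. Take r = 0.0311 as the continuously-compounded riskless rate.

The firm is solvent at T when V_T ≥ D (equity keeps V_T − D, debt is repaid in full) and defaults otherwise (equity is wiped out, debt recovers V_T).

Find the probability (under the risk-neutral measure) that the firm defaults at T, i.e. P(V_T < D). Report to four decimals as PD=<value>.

PD=0.6063

d₁ = [ln(V₀/D) + (r + σ²/2)T] / (σ√T)
   = [ln(66.9530/58.0291) + (0.0311 + 0.5·0.5262²)·3.9637] / (0.5262·√3.9637)
   = [0.143046 + 0.672018] / 1.047614 = 0.778020
d₂ = d₁ − σ√T = 0.778020 − 1.047614 = -0.269594
risk-neutral PD = N(−d₂) = N(0.269594) = 0.606264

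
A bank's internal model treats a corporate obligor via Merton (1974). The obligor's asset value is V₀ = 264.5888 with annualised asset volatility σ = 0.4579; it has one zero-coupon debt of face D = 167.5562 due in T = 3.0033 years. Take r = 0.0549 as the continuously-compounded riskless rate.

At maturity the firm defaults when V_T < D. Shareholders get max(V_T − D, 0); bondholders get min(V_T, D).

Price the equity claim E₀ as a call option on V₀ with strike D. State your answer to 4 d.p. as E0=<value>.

E0=140.6865

d₁ = [ln(V₀/D) + (r + σ²/2)T] / (σ√T)
   = [ln(264.5888/167.5562) + (0.0549 + 0.5·0.4579²)·3.0033] / (0.4579·√3.0033)
   = [0.456858 + 0.479736] / 0.793542 = 1.180270
d₂ = d₁ − σ√T = 1.180270 − 0.793542 = 0.386728
N(d₁) = 0.881054,  N(d₂) = 0.650521,  e^(−rT) = 0.847994
E₀ = V₀·N(d₁) − D·e^(−rT)·N(d₂)
   = 264.5888·0.881054 − 167.5562·0.847994·0.650521 = 140.686485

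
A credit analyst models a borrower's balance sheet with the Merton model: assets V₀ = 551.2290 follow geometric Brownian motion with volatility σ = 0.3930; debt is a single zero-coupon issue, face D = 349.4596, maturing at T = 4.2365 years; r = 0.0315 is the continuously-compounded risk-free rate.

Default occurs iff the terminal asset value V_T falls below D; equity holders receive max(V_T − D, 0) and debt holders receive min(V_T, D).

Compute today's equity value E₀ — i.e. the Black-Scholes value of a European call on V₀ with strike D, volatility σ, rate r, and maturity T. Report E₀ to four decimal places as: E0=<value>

E0=288.5783

d₁ = [ln(V₀/D) + (r + σ²/2)T] / (σ√T)
   = [ln(551.2290/349.4596) + (0.0315 + 0.5·0.3930²)·4.2365] / (0.3930·√4.2365)
   = [0.455762 + 0.460611] / 0.808902 = 1.132861
d₂ = d₁ − σ√T = 1.132861 − 0.808902 = 0.323958
N(d₁) = 0.871364,  N(d₂) = 0.627015,  e^(−rT) = 0.875071
E₀ = V₀·N(d₁) − D·e^(−rT)·N(d₂)
   = 551.2290·0.871364 − 349.4596·0.875071·0.627015 = 288.578331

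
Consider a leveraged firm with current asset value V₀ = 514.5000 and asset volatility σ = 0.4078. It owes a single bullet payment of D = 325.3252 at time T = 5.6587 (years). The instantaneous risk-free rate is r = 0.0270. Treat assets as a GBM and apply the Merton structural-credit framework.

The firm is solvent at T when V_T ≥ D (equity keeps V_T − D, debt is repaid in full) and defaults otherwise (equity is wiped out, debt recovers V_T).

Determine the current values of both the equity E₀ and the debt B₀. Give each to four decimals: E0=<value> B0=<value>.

E0=290.6638 B0=223.8362

d₁ = [ln(V₀/D) + (r + σ²/2)T] / (σ√T)
   = [ln(514.5000/325.3252) + (0.0270 + 0.5·0.4078²)·5.6587] / (0.4078·√5.6587)
   = [0.458370 + 0.623308] / 0.970076 = 1.115046
d₂ = d₁ − σ√T = 1.115046 − 0.970076 = 0.144970
N(d₁) = 0.867585,  N(d₂) = 0.557633,  e^(−rT) = 0.858314
E₀ = V₀·N(d₁) − D·e^(−rT)·N(d₂)
   = 514.5000·0.867585 − 325.3252·0.858314·0.557633 = 290.663752
B₀ = V₀ − E₀ = 514.5000 − 290.663752 = 223.836248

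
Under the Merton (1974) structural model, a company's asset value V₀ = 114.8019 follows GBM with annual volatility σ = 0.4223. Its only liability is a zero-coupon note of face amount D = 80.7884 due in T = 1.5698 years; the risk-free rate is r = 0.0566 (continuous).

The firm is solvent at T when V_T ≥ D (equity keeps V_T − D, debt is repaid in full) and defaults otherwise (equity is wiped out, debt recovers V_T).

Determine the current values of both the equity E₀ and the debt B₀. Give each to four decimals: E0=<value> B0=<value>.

d₁ = [ln(V₀/D) + (r + σ²/2)T] / (σ√T)
   = [ln(114.8019/80.7884) + (0.0566 + 0.5·0.4223²)·1.5698] / (0.4223·√1.5698)
   = [0.351375 + 0.228828] / 0.529107 = 1.096570
d₂ = d₁ − σ√T = 1.096570 − 0.529107 = 0.567463
N(d₁) = 0.863585,  N(d₂) = 0.714800,  e^(−rT) = 0.914982
E₀ = V₀·N(d₁) − D·e^(−rT)·N(d₂)
   = 114.8019·0.863585 − 80.7884·0.914982·0.714800 = 46.303234
B₀ = V₀ − E₀ = 114.8019 − 46.303234 = 68.498666

E0=46.3032 B0=68.4987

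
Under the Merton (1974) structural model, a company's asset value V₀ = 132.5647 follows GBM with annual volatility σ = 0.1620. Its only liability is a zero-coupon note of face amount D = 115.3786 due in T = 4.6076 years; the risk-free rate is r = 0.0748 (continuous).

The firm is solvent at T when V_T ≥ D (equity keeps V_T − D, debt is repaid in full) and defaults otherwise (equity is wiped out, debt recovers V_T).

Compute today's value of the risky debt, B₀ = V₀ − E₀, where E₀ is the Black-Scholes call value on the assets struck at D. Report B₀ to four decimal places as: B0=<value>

d₁ = [ln(V₀/D) + (r + σ²/2)T] / (σ√T)
   = [ln(132.5647/115.3786) + (0.0748 + 0.5·0.1620²)·4.6076] / (0.1620·√4.6076)
   = [0.138852 + 0.405109] / 0.347738 = 1.564284
d₂ = d₁ − σ√T = 1.564284 − 0.347738 = 1.216546
N(d₁) = 0.941125,  N(d₂) = 0.888111,  e^(−rT) = 0.708469
E₀ = V₀·N(d₁) − D·e^(−rT)·N(d₂)
   = 132.5647·0.941125 − 115.3786·0.708469·0.888111 = 52.163708
B₀ = V₀ − E₀ = 132.5647 − 52.163708 = 80.400992

B0=80.4010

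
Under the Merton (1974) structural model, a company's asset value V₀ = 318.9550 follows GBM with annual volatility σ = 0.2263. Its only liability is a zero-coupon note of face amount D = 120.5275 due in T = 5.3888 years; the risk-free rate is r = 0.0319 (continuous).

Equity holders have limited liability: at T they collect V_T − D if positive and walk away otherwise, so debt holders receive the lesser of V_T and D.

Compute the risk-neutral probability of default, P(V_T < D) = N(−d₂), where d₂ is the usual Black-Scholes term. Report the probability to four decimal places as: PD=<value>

d₁ = [ln(V₀/D) + (r + σ²/2)T] / (σ√T)
   = [ln(318.9550/120.5275) + (0.0319 + 0.5·0.2263²)·5.3888] / (0.2263·√5.3888)
   = [0.973172 + 0.309887] / 0.525328 = 2.442397
d₂ = d₁ − σ√T = 2.442397 − 0.525328 = 1.917069
risk-neutral PD = N(−d₂) = N(-1.917069) = 0.027615

PD=0.0276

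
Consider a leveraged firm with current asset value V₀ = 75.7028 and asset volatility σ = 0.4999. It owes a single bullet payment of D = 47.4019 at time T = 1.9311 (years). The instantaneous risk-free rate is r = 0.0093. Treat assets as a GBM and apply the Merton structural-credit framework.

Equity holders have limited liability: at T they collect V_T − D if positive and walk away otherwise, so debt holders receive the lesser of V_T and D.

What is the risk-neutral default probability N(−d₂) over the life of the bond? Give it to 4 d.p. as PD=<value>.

PD=0.3623

d₁ = [ln(V₀/D) + (r + σ²/2)T] / (σ√T)
   = [ln(75.7028/47.4019) + (0.0093 + 0.5·0.4999²)·1.9311] / (0.4999·√1.9311)
   = [0.468153 + 0.259250] / 0.694681 = 1.047103
d₂ = d₁ − σ√T = 1.047103 − 0.694681 = 0.352422
risk-neutral PD = N(−d₂) = N(-0.352422) = 0.362261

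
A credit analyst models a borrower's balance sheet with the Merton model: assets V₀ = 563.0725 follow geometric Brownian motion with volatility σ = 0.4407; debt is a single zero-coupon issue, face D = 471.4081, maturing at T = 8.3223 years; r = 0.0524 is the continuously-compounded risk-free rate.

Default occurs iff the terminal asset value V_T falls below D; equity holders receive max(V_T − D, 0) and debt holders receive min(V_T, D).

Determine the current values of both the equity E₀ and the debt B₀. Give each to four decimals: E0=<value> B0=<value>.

d₁ = [ln(V₀/D) + (r + σ²/2)T] / (σ√T)
   = [ln(563.0725/471.4081) + (0.0524 + 0.5·0.4407²)·8.3223] / (0.4407·√8.3223)
   = [0.177684 + 1.244252] / 1.271349 = 1.118447
d₂ = d₁ − σ√T = 1.118447 − 1.271349 = -0.152902
N(d₁) = 0.868312,  N(d₂) = 0.439238,  e^(−rT) = 0.646560
E₀ = V₀·N(d₁) − D·e^(−rT)·N(d₂)
   = 563.0725·0.868312 − 471.4081·0.646560·0.439238 = 355.045579
B₀ = V₀ − E₀ = 563.0725 − 355.045579 = 208.026921

E0=355.0456 B0=208.0269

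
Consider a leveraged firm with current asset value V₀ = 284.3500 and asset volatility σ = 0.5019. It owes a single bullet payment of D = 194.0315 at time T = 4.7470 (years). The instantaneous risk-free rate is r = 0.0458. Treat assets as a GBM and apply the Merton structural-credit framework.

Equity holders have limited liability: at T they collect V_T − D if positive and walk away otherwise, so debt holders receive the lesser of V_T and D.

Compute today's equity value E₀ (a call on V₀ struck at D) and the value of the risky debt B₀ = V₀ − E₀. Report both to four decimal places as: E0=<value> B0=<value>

d₁ = [ln(V₀/D) + (r + σ²/2)T] / (σ√T)
   = [ln(284.3500/194.0315) + (0.0458 + 0.5·0.5019²)·4.7470] / (0.5019·√4.7470)
   = [0.382185 + 0.815306] / 1.093520 = 1.095079
d₂ = d₁ − σ√T = 1.095079 − 1.093520 = 0.001559
N(d₁) = 0.863259,  N(d₂) = 0.500622,  e^(−rT) = 0.804598
E₀ = V₀·N(d₁) − D·e^(−rT)·N(d₂)
   = 284.3500·0.863259 − 194.0315·0.804598·0.500622 = 167.311937
B₀ = V₀ − E₀ = 284.3500 − 167.311937 = 117.038063

E0=167.3119 B0=117.0381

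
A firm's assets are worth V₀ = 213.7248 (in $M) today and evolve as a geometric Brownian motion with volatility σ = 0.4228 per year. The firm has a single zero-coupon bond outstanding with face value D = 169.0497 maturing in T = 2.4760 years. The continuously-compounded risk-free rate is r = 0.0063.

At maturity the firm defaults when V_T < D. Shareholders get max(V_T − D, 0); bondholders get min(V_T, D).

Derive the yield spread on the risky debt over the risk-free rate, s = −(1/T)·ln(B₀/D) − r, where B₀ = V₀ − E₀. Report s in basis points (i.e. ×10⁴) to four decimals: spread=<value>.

d₁ = [ln(V₀/D) + (r + σ²/2)T] / (σ√T)
   = [ln(213.7248/169.0497) + (0.0063 + 0.5·0.4228²)·2.4760] / (0.4228·√2.4760)
   = [0.234496 + 0.236903] / 0.665289 = 0.708564
d₂ = d₁ − σ√T = 0.708564 − 0.665289 = 0.043275
N(d₁) = 0.760703,  N(d₂) = 0.517259,  e^(−rT) = 0.984522
E₀ = V₀·N(d₁) − D·e^(−rT)·N(d₂)
   = 213.7248·0.760703 − 169.0497·0.984522·0.517259 = 76.491939
B₀ = V₀ − E₀ = 213.7248 − 76.491939 = 137.232861
spread = −(1/T)·ln(B₀/D) − r = −(1/2.4760)·ln(137.232861/169.0497) − 0.0063 = 0.07791387
in basis points: 0.07791387 × 10⁴ = 779.1387 bp

spread=779.1387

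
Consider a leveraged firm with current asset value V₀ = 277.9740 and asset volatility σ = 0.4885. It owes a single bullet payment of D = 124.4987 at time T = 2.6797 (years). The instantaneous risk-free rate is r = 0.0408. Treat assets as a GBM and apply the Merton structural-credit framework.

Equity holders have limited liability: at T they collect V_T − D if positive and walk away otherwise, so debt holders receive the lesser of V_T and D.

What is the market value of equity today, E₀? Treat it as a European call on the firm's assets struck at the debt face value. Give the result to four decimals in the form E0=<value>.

E0=174.8147

d₁ = [ln(V₀/D) + (r + σ²/2)T] / (σ√T)
   = [ln(277.9740/124.4987) + (0.0408 + 0.5·0.4885²)·2.6797] / (0.4885·√2.6797)
   = [0.803232 + 0.429063] / 0.799664 = 1.541016
d₂ = d₁ − σ√T = 1.541016 − 0.799664 = 0.741352
N(d₁) = 0.938344,  N(d₂) = 0.770760,  e^(−rT) = 0.896433
E₀ = V₀·N(d₁) − D·e^(−rT)·N(d₂)
   = 277.9740·0.938344 − 124.4987·0.896433·0.770760 = 174.814652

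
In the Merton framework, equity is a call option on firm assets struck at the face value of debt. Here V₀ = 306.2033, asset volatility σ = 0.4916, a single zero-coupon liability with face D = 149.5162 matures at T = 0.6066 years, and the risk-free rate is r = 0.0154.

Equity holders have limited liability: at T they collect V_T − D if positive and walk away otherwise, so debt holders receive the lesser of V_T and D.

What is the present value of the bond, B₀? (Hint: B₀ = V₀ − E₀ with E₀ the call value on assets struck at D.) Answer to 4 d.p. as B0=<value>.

B0=147.2295

d₁ = [ln(V₀/D) + (r + σ²/2)T] / (σ√T)
   = [ln(306.2033/149.5162) + (0.0154 + 0.5·0.4916²)·0.6066] / (0.4916·√0.6066)
   = [0.716845 + 0.082640] / 0.382880 = 2.088080
d₂ = d₁ − σ√T = 2.088080 − 0.382880 = 1.705200
N(d₁) = 0.981605,  N(d₂) = 0.955921,  e^(−rT) = 0.990702
E₀ = V₀·N(d₁) − D·e^(−rT)·N(d₂)
   = 306.2033·0.981605 − 149.5162·0.990702·0.955921 = 158.973804
B₀ = V₀ − E₀ = 306.2033 − 158.973804 = 147.229496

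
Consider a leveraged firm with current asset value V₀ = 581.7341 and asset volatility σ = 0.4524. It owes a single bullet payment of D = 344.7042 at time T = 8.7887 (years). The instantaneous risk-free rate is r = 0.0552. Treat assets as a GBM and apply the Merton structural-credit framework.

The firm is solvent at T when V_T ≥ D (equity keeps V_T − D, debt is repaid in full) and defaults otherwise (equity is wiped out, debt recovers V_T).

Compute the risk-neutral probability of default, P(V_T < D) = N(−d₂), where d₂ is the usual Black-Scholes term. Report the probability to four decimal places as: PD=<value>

PD=0.4676

d₁ = [ln(V₀/D) + (r + σ²/2)T] / (σ√T)
   = [ln(581.7341/344.7042) + (0.0552 + 0.5·0.4524²)·8.7887] / (0.4524·√8.7887)
   = [0.523327 + 1.384509] / 1.341173 = 1.422513
d₂ = d₁ − σ√T = 1.422513 − 1.341173 = 0.081339
risk-neutral PD = N(−d₂) = N(-0.081339) = 0.467586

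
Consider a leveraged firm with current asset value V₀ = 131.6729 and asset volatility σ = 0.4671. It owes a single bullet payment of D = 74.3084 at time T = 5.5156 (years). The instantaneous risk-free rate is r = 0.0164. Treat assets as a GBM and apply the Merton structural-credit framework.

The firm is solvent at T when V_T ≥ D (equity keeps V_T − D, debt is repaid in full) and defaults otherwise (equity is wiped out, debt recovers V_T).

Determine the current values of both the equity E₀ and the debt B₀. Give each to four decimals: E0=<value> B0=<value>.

E0=79.8289 B0=51.8440

d₁ = [ln(V₀/D) + (r + σ²/2)T] / (σ√T)
   = [ln(131.6729/74.3084) + (0.0164 + 0.5·0.4671²)·5.5156] / (0.4671·√5.5156)
   = [0.572097 + 0.692159] / 1.096999 = 1.152468
d₂ = d₁ − σ√T = 1.152468 − 1.096999 = 0.055469
N(d₁) = 0.875436,  N(d₂) = 0.522118,  e^(−rT) = 0.913515
E₀ = V₀·N(d₁) − D·e^(−rT)·N(d₂)
   = 131.6729·0.875436 − 74.3084·0.913515·0.522118 = 79.828856
B₀ = V₀ − E₀ = 131.6729 − 79.828856 = 51.844044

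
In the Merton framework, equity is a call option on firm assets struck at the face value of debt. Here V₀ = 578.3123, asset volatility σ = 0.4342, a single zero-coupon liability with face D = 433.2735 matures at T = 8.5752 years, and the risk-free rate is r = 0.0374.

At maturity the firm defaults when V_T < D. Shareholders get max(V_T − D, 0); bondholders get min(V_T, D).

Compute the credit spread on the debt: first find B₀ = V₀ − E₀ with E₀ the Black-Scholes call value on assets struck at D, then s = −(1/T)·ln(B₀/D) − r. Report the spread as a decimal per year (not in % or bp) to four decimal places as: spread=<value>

spread=0.0447

d₁ = [ln(V₀/D) + (r + σ²/2)T] / (σ√T)
   = [ln(578.3123/433.2735) + (0.0374 + 0.5·0.4342²)·8.5752] / (0.4342·√8.5752)
   = [0.288745 + 1.129052] / 1.271487 = 1.115070
d₂ = d₁ − σ√T = 1.115070 − 1.271487 = -0.156417
N(d₁) = 0.867590,  N(d₂) = 0.437852,  e^(−rT) = 0.725632
E₀ = V₀·N(d₁) − D·e^(−rT)·N(d₂)
   = 578.3123·0.867590 − 433.2735·0.725632·0.437852 = 364.078422
B₀ = V₀ − E₀ = 578.3123 − 364.078422 = 214.233878
spread = −(1/T)·ln(B₀/D) − r = −(1/8.5752)·ln(214.233878/433.2735) − 0.0374 = 0.04473230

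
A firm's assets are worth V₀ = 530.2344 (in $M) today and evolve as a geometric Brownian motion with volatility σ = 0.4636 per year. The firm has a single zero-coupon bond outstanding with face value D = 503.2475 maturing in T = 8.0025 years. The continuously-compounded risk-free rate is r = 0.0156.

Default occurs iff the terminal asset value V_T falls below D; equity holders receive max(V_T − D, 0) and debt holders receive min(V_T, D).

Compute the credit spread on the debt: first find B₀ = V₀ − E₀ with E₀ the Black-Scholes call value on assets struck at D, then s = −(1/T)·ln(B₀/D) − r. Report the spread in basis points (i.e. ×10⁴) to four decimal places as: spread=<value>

d₁ = [ln(V₀/D) + (r + σ²/2)T] / (σ√T)
   = [ln(530.2344/503.2475) + (0.0156 + 0.5·0.4636²)·8.0025] / (0.4636·√8.0025)
   = [0.052237 + 0.984807] / 1.311464 = 0.790754
d₂ = d₁ − σ√T = 0.790754 − 1.311464 = -0.520710
N(d₁) = 0.785456,  N(d₂) = 0.301284,  e^(−rT) = 0.882639
E₀ = V₀·N(d₁) − D·e^(−rT)·N(d₂)
   = 530.2344·0.785456 − 503.2475·0.882639·0.301284 = 282.649585
B₀ = V₀ − E₀ = 530.2344 − 282.649585 = 247.584815
spread = −(1/T)·ln(B₀/D) − r = −(1/8.0025)·ln(247.584815/503.2475) − 0.0156 = 0.07303841
in basis points: 0.07303841 × 10⁴ = 730.3841 bp

spread=730.3841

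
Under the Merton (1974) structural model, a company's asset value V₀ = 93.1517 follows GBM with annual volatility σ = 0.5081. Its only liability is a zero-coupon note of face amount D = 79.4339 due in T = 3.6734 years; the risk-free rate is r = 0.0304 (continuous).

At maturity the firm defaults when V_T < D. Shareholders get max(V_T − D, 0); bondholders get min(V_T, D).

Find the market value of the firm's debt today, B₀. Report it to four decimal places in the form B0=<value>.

d₁ = [ln(V₀/D) + (r + σ²/2)T] / (σ√T)
   = [ln(93.1517/79.4339) + (0.0304 + 0.5·0.5081²)·3.6734] / (0.5081·√3.6734)
   = [0.159304 + 0.585844] / 0.973830 = 0.765173
d₂ = d₁ − σ√T = 0.765173 − 0.973830 = -0.208658
N(d₁) = 0.777916,  N(d₂) = 0.417358,  e^(−rT) = 0.894338
E₀ = V₀·N(d₁) − D·e^(−rT)·N(d₂)
   = 93.1517·0.777916 − 79.4339·0.894338·0.417358 = 42.814751
B₀ = V₀ − E₀ = 93.1517 − 42.814751 = 50.336949

B0=50.3369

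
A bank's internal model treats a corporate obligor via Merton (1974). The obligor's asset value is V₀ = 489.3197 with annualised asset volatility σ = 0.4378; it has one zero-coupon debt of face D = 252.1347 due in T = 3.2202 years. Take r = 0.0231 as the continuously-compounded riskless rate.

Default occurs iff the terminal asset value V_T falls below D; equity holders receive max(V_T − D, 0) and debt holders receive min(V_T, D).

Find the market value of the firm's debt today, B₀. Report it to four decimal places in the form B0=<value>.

B0=210.3581

d₁ = [ln(V₀/D) + (r + σ²/2)T] / (σ√T)
   = [ln(489.3197/252.1347) + (0.0231 + 0.5·0.4378²)·3.2202] / (0.4378·√3.2202)
   = [0.663053 + 0.382993] / 0.785628 = 1.331476
d₂ = d₁ − σ√T = 1.331476 − 0.785628 = 0.545847
N(d₁) = 0.908484,  N(d₂) = 0.707415,  e^(−rT) = 0.928313
E₀ = V₀·N(d₁) − D·e^(−rT)·N(d₂)
   = 489.3197·0.908484 − 252.1347·0.928313·0.707415 = 278.961646
B₀ = V₀ − E₀ = 489.3197 − 278.961646 = 210.358054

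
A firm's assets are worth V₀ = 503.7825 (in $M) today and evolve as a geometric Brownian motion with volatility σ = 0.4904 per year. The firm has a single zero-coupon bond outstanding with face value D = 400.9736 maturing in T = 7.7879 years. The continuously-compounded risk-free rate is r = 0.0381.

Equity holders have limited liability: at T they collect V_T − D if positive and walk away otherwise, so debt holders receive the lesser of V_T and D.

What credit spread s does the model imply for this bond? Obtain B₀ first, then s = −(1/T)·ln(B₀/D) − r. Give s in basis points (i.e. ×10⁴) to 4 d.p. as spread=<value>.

d₁ = [ln(V₀/D) + (r + σ²/2)T] / (σ√T)
   = [ln(503.7825/400.9736) + (0.0381 + 0.5·0.4904²)·7.7879] / (0.4904·√7.7879)
   = [0.228249 + 1.233183] / 1.368550 = 1.067869
d₂ = d₁ − σ√T = 1.067869 − 1.368550 = -0.300681
N(d₁) = 0.857210,  N(d₂) = 0.381829,  e^(−rT) = 0.743253
E₀ = V₀·N(d₁) − D·e^(−rT)·N(d₂)
   = 503.7825·0.857210 − 400.9736·0.743253·0.381829 = 318.053023
B₀ = V₀ − E₀ = 503.7825 − 318.053023 = 185.729477
spread = −(1/T)·ln(B₀/D) − r = −(1/7.7879)·ln(185.729477/400.9736) − 0.0381 = 0.06072053
in basis points: 0.06072053 × 10⁴ = 607.2053 bp

spread=607.2053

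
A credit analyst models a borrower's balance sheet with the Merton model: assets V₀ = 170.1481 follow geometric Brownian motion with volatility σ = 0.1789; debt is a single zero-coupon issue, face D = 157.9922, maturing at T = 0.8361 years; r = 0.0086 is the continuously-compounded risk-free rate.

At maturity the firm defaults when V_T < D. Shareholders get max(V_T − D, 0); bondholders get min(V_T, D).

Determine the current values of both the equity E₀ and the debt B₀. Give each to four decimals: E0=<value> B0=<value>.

d₁ = [ln(V₀/D) + (r + σ²/2)T] / (σ√T)
   = [ln(170.1481/157.9922) + (0.0086 + 0.5·0.1789²)·0.8361] / (0.1789·√0.8361)
   = [0.074124 + 0.020570] / 0.163583 = 0.578871
d₂ = d₁ − σ√T = 0.578871 − 0.163583 = 0.415288
N(d₁) = 0.718662,  N(d₂) = 0.661034,  e^(−rT) = 0.992835
E₀ = V₀·N(d₁) − D·e^(−rT)·N(d₂)
   = 170.1481·0.718662 − 157.9922·0.992835·0.661034 = 18.588961
B₀ = V₀ − E₀ = 170.1481 − 18.588961 = 151.559139

E0=18.5890 B0=151.5591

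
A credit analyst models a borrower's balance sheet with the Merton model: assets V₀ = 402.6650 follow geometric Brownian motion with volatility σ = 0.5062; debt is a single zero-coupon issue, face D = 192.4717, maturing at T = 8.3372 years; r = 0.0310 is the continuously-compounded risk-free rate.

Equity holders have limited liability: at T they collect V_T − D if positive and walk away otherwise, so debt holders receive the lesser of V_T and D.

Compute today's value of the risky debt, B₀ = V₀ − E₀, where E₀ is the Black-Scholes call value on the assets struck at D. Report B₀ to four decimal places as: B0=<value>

d₁ = [ln(V₀/D) + (r + σ²/2)T] / (σ√T)
   = [ln(402.6650/192.4717) + (0.0310 + 0.5·0.5062²)·8.3372] / (0.5062·√8.3372)
   = [0.738156 + 1.326609] / 1.461613 = 1.412662
d₂ = d₁ − σ√T = 1.412662 − 1.461613 = -0.048950
N(d₁) = 0.921122,  N(d₂) = 0.480479,  e^(−rT) = 0.772245
E₀ = V₀·N(d₁) − D·e^(−rT)·N(d₂)
   = 402.6650·0.921122 − 192.4717·0.772245·0.480479 = 299.487551
B₀ = V₀ − E₀ = 402.6650 − 299.487551 = 103.177449

B0=103.1774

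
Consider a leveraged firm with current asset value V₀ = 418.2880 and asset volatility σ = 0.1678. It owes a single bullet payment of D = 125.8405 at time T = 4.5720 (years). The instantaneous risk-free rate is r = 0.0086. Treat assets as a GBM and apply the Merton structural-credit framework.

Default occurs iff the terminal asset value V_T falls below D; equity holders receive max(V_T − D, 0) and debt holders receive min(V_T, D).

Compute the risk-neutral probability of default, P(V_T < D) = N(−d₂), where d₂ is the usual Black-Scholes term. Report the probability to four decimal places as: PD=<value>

d₁ = [ln(V₀/D) + (r + σ²/2)T] / (σ√T)
   = [ln(418.2880/125.8405) + (0.0086 + 0.5·0.1678²)·4.5720] / (0.1678·√4.5720)
   = [1.201155 + 0.103686] / 0.358794 = 3.636741
d₂ = d₁ − σ√T = 3.636741 − 0.358794 = 3.277948
risk-neutral PD = N(−d₂) = N(-3.277948) = 0.000523

PD=0.0005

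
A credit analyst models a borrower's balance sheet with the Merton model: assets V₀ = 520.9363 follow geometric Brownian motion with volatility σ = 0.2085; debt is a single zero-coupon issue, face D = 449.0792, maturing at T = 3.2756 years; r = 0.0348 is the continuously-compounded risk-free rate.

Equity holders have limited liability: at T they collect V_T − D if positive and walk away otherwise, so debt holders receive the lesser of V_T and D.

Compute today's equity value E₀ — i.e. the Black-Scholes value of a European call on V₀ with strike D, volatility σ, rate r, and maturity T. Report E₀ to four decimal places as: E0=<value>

d₁ = [ln(V₀/D) + (r + σ²/2)T] / (σ√T)
   = [ln(520.9363/449.0792) + (0.0348 + 0.5·0.2085²)·3.2756] / (0.2085·√3.2756)
   = [0.148429 + 0.185190] / 0.377356 = 0.884094
d₂ = d₁ − σ√T = 0.884094 − 0.377356 = 0.506737
N(d₁) = 0.811677,  N(d₂) = 0.693830,  e^(−rT) = 0.892266
E₀ = V₀·N(d₁) − D·e^(−rT)·N(d₂)
   = 520.9363·0.811677 − 449.0792·0.892266·0.693830 = 144.815518

E0=144.8155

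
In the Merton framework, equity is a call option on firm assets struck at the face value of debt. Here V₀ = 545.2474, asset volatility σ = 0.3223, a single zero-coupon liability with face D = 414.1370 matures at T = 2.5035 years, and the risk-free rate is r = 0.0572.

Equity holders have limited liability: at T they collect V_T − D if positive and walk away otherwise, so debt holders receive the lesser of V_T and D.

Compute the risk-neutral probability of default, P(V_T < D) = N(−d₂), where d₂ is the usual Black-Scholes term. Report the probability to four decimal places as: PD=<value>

PD=0.2860

d₁ = [ln(V₀/D) + (r + σ²/2)T] / (σ√T)
   = [ln(545.2474/414.1370) + (0.0572 + 0.5·0.3223²)·2.5035] / (0.3223·√2.5035)
   = [0.275043 + 0.273229] / 0.509958 = 1.075131
d₂ = d₁ − σ√T = 1.075131 − 0.509958 = 0.565174
risk-neutral PD = N(−d₂) = N(-0.565174) = 0.285978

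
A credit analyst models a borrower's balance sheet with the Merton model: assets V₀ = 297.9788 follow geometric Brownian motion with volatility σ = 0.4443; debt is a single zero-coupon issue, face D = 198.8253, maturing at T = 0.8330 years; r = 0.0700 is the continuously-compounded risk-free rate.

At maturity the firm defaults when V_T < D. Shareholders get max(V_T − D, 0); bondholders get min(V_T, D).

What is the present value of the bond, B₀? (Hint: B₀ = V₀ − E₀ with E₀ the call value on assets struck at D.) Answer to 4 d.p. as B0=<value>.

B0=181.5895

d₁ = [ln(V₀/D) + (r + σ²/2)T] / (σ√T)
   = [ln(297.9788/198.8253) + (0.0700 + 0.5·0.4443²)·0.8330] / (0.4443·√0.8330)
   = [0.404596 + 0.140528] / 0.405507 = 1.344301
d₂ = d₁ − σ√T = 1.344301 − 0.405507 = 0.938793
N(d₁) = 0.910574,  N(d₂) = 0.826082,  e^(−rT) = 0.943357
E₀ = V₀·N(d₁) − D·e^(−rT)·N(d₂)
   = 297.9788·0.910574 − 198.8253·0.943357·0.826082 = 116.389264
B₀ = V₀ − E₀ = 297.9788 − 116.389264 = 181.589536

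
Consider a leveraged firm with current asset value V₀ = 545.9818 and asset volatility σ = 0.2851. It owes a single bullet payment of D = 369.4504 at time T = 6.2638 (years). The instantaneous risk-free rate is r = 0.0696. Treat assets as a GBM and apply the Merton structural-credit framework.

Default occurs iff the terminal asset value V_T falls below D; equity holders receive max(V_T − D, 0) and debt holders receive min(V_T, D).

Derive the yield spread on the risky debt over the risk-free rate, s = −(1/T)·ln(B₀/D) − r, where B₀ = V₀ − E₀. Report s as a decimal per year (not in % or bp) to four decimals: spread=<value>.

d₁ = [ln(V₀/D) + (r + σ²/2)T] / (σ√T)
   = [ln(545.9818/369.4504) + (0.0696 + 0.5·0.2851²)·6.2638] / (0.2851·√6.2638)
   = [0.390569 + 0.690528] / 0.713536 = 1.515125
d₂ = d₁ − σ√T = 1.515125 − 0.713536 = 0.801588
N(d₁) = 0.935130,  N(d₂) = 0.788604,  e^(−rT) = 0.646643
E₀ = V₀·N(d₁) − D·e^(−rT)·N(d₂)
   = 545.9818·0.935130 − 369.4504·0.646643·0.788604 = 322.164075
B₀ = V₀ − E₀ = 545.9818 − 322.164075 = 223.817725
spread = −(1/T)·ln(B₀/D) − r = −(1/6.2638)·ln(223.817725/369.4504) − 0.0696 = 0.01041285

spread=0.0104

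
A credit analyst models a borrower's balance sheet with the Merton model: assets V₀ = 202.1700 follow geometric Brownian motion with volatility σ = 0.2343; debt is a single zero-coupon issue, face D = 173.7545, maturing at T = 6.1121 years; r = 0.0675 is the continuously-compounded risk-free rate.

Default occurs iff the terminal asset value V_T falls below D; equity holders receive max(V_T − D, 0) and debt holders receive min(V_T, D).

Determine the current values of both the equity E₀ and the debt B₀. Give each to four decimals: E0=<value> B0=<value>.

d₁ = [ln(V₀/D) + (r + σ²/2)T] / (σ√T)
   = [ln(202.1700/173.7545) + (0.0675 + 0.5·0.2343²)·6.1121] / (0.2343·√6.1121)
   = [0.151466 + 0.580333] / 0.579252 = 1.263351
d₂ = d₁ − σ√T = 1.263351 − 0.579252 = 0.684099
N(d₁) = 0.896769,  N(d₂) = 0.753044,  e^(−rT) = 0.661949
E₀ = V₀·N(d₁) − D·e^(−rT)·N(d₂)
   = 202.1700·0.896769 − 173.7545·0.661949·0.753044 = 94.687142
B₀ = V₀ − E₀ = 202.1700 − 94.687142 = 107.482858

E0=94.6871 B0=107.4829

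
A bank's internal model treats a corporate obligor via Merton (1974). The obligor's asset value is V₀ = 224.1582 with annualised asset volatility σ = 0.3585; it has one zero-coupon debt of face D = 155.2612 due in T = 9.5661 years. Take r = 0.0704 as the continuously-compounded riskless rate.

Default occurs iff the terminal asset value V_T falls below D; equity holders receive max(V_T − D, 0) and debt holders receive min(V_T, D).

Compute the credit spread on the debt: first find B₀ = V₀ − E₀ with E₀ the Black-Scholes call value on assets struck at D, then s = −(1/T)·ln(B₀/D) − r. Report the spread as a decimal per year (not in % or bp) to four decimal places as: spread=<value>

spread=0.0181

d₁ = [ln(V₀/D) + (r + σ²/2)T] / (σ√T)
   = [ln(224.1582/155.2612) + (0.0704 + 0.5·0.3585²)·9.5661] / (0.3585·√9.5661)
   = [0.367243 + 1.288182] / 1.108809 = 1.492976
d₂ = d₁ − σ√T = 1.492976 − 1.108809 = 0.384168
N(d₁) = 0.932278,  N(d₂) = 0.649573,  e^(−rT) = 0.509944
E₀ = V₀·N(d₁) − D·e^(−rT)·N(d₂)
   = 224.1582·0.932278 − 155.2612·0.509944·0.649573 = 157.548159
B₀ = V₀ − E₀ = 224.1582 − 157.548159 = 66.610041
spread = −(1/T)·ln(B₀/D) − r = −(1/9.5661)·ln(66.610041/155.2612) − 0.0704 = 0.01806380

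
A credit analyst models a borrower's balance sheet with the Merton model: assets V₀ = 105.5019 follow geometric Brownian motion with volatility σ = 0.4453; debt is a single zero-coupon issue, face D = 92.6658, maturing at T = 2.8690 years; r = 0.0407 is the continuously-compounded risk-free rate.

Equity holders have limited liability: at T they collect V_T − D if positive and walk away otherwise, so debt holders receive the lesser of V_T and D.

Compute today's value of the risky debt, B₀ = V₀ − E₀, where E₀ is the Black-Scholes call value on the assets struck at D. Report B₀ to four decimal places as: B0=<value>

d₁ = [ln(V₀/D) + (r + σ²/2)T] / (σ√T)
   = [ln(105.5019/92.6658) + (0.0407 + 0.5·0.4453²)·2.8690] / (0.4453·√2.8690)
   = [0.129729 + 0.401218] / 0.754255 = 0.703937
d₂ = d₁ − σ√T = 0.703937 − 0.754255 = -0.050318
N(d₁) = 0.759264,  N(d₂) = 0.479935,  e^(−rT) = 0.889791
E₀ = V₀·N(d₁) − D·e^(−rT)·N(d₂)
   = 105.5019·0.759264 − 92.6658·0.889791·0.479935 = 40.531634
B₀ = V₀ − E₀ = 105.5019 − 40.531634 = 64.970266

B0=64.9703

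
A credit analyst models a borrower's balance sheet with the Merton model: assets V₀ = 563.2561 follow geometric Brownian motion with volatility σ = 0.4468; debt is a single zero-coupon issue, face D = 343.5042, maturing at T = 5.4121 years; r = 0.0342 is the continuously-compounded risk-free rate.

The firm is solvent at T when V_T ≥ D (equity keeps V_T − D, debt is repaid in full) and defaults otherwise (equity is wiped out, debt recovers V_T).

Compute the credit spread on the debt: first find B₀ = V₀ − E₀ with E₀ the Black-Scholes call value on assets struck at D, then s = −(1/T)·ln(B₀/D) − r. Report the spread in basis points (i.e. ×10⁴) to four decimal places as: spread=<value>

d₁ = [ln(V₀/D) + (r + σ²/2)T] / (σ√T)
   = [ln(563.2561/343.5042) + (0.0342 + 0.5·0.4468²)·5.4121] / (0.4468·√5.4121)
   = [0.494535 + 0.725303] / 1.039432 = 1.173562
d₂ = d₁ − σ√T = 1.173562 − 1.039432 = 0.134130
N(d₁) = 0.879715,  N(d₂) = 0.553350,  e^(−rT) = 0.831026
E₀ = V₀·N(d₁) − D·e^(−rT)·N(d₂)
   = 563.2561·0.879715 − 343.5042·0.831026·0.553350 = 337.544801
B₀ = V₀ − E₀ = 563.2561 − 337.544801 = 225.711299
spread = −(1/T)·ln(B₀/D) − r = −(1/5.4121)·ln(225.711299/343.5042) − 0.0342 = 0.04339328
in basis points: 0.04339328 × 10⁴ = 433.9328 bp

spread=433.9328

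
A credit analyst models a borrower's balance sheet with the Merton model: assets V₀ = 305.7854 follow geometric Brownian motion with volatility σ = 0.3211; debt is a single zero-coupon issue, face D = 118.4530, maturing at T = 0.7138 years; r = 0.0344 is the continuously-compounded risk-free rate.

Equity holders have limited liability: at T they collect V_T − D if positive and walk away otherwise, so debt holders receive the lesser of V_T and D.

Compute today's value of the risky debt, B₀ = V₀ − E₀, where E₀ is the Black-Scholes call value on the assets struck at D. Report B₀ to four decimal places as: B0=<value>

B0=115.5777

d₁ = [ln(V₀/D) + (r + σ²/2)T] / (σ√T)
   = [ln(305.7854/118.4530) + (0.0344 + 0.5·0.3211²)·0.7138] / (0.3211·√0.7138)
   = [0.948367 + 0.061353] / 0.271287 = 3.721967
d₂ = d₁ − σ√T = 3.721967 − 0.271287 = 3.450680
N(d₁) = 0.999901,  N(d₂) = 0.999720,  e^(−rT) = 0.975744
E₀ = V₀·N(d₁) − D·e^(−rT)·N(d₂)
   = 305.7854·0.999901 − 118.4530·0.975744·0.999720 = 190.207652
B₀ = V₀ − E₀ = 305.7854 − 190.207652 = 115.577748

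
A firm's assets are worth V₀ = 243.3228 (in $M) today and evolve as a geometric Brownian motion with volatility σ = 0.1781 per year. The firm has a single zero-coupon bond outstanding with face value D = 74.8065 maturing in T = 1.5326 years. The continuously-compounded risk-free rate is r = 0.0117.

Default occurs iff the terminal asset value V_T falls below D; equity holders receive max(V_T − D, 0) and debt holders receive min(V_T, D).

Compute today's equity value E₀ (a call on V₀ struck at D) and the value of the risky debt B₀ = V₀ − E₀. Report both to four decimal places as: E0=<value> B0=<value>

d₁ = [ln(V₀/D) + (r + σ²/2)T] / (σ√T)
   = [ln(243.3228/74.8065) + (0.0117 + 0.5·0.1781²)·1.5326] / (0.1781·√1.5326)
   = [1.179484 + 0.042238] / 0.220485 = 5.541077
d₂ = d₁ − σ√T = 5.541077 − 0.220485 = 5.320592
N(d₁) = 1.000000,  N(d₂) = 1.000000,  e^(−rT) = 0.982228
E₀ = V₀·N(d₁) − D·e^(−rT)·N(d₂)
   = 243.3228·1.000000 − 74.8065·0.982228·1.000000 = 169.845732
B₀ = V₀ − E₀ = 243.3228 − 169.845732 = 73.477068

E0=169.8457 B0=73.4771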